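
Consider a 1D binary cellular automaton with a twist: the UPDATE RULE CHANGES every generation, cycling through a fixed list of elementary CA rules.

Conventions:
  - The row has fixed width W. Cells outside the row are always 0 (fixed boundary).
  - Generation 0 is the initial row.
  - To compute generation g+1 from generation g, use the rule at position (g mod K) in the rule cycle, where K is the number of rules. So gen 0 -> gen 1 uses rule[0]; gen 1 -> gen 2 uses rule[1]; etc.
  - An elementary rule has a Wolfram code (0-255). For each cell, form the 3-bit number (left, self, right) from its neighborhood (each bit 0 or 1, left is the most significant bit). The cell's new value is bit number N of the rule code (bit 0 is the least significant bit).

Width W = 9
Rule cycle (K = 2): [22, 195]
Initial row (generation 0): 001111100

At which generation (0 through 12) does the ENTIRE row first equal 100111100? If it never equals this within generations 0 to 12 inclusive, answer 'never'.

Answer: 2

Derivation:
Gen 0: 001111100
Gen 1 (rule 22): 010000010
Gen 2 (rule 195): 100111100
Gen 3 (rule 22): 111000010
Gen 4 (rule 195): 011011100
Gen 5 (rule 22): 100000010
Gen 6 (rule 195): 001111100
Gen 7 (rule 22): 010000010
Gen 8 (rule 195): 100111100
Gen 9 (rule 22): 111000010
Gen 10 (rule 195): 011011100
Gen 11 (rule 22): 100000010
Gen 12 (rule 195): 001111100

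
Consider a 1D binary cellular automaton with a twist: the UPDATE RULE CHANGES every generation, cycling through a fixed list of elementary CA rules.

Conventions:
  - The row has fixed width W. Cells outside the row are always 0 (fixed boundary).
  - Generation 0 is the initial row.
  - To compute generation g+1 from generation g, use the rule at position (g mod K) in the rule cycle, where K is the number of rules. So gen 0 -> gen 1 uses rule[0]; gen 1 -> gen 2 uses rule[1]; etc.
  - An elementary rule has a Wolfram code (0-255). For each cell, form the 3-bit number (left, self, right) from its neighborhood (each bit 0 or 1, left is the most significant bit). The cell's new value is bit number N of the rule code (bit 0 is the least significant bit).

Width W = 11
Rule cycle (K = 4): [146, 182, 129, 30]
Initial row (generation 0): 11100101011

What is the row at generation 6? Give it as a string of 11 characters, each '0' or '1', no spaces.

Gen 0: 11100101011
Gen 1 (rule 146): 01011000000
Gen 2 (rule 182): 11100100000
Gen 3 (rule 129): 01000001111
Gen 4 (rule 30): 11100011000
Gen 5 (rule 146): 01010100100
Gen 6 (rule 182): 11111111110

Answer: 11111111110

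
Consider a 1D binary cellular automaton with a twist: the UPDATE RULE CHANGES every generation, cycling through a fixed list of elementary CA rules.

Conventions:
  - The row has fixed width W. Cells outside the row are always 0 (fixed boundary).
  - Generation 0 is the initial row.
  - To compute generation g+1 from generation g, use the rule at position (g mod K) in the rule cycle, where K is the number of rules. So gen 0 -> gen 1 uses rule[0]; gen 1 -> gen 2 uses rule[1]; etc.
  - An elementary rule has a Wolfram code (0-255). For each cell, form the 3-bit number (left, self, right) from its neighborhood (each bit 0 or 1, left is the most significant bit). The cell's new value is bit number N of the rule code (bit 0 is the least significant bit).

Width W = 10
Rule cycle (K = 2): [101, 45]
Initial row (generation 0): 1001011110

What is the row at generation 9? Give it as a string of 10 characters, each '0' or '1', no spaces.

Answer: 1001101110

Derivation:
Gen 0: 1001011110
Gen 1 (rule 101): 1001100010
Gen 2 (rule 45): 1001001010
Gen 3 (rule 101): 1001001110
Gen 4 (rule 45): 1001001000
Gen 5 (rule 101): 1001001011
Gen 6 (rule 45): 1001001110
Gen 7 (rule 101): 1001000010
Gen 8 (rule 45): 1001011010
Gen 9 (rule 101): 1001101110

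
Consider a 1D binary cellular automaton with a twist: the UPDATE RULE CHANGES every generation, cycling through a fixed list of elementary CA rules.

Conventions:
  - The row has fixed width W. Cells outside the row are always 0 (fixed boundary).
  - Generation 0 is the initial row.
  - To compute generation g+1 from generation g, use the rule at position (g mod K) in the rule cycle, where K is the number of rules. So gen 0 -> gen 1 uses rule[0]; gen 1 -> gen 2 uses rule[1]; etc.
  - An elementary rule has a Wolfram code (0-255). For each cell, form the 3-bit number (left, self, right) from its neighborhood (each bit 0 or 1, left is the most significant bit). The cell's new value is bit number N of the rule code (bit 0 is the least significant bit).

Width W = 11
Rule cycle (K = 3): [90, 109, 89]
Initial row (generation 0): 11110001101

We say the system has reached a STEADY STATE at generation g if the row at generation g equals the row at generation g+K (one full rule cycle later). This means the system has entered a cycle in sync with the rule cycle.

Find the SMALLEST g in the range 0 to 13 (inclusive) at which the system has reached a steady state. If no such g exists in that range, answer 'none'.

Answer: none

Derivation:
Gen 0: 11110001101
Gen 1 (rule 90): 10011011100
Gen 2 (rule 109): 10011110101
Gen 3 (rule 89): 01010010000
Gen 4 (rule 90): 10001101000
Gen 5 (rule 109): 10101111011
Gen 6 (rule 89): 00001001011
Gen 7 (rule 90): 00010110011
Gen 8 (rule 109): 11011110011
Gen 9 (rule 89): 11010011011
Gen 10 (rule 90): 11001111011
Gen 11 (rule 109): 11001001111
Gen 12 (rule 89): 11100101001
Gen 13 (rule 90): 10111000110
Gen 14 (rule 109): 11101010110
Gen 15 (rule 89): 10100000111
Gen 16 (rule 90): 00010001101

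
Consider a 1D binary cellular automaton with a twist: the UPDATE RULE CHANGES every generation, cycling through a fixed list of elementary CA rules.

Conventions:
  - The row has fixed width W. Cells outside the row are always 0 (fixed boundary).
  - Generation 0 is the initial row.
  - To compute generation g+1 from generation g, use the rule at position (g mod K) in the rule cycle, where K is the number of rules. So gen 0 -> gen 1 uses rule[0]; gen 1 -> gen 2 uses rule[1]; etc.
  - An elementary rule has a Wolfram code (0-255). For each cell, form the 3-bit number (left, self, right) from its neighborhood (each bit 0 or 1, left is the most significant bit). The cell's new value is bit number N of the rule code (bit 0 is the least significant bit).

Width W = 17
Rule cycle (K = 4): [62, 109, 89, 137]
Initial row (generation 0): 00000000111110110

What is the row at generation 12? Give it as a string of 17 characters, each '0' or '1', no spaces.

Gen 0: 00000000111110110
Gen 1 (rule 62): 00000001100001101
Gen 2 (rule 109): 11111101101101111
Gen 3 (rule 89): 10000101101101001
Gen 4 (rule 137): 00110001001000000
Gen 5 (rule 62): 01101011111100000
Gen 6 (rule 109): 01111110000101111
Gen 7 (rule 89): 01000011110001001
Gen 8 (rule 137): 00011011100100000
Gen 9 (rule 62): 00110110011110000
Gen 10 (rule 109): 10111110010010111
Gen 11 (rule 89): 00100011001000101
Gen 12 (rule 137): 10001010000010000

Answer: 10001010000010000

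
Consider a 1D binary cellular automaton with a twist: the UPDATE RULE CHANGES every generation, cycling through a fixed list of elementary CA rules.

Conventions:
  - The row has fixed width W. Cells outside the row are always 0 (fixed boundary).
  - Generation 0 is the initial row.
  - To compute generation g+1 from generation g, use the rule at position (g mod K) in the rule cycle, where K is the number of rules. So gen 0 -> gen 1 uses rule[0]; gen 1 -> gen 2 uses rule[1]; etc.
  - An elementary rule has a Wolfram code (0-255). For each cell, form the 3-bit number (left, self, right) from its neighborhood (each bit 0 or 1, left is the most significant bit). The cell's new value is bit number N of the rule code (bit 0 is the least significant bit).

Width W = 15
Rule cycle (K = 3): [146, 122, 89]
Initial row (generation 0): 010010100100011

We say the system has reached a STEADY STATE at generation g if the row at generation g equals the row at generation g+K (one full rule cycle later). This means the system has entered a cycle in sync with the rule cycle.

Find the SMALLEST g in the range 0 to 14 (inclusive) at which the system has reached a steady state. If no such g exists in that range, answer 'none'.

Answer: 14

Derivation:
Gen 0: 010010100100011
Gen 1 (rule 146): 101100011010100
Gen 2 (rule 122): 011110111101010
Gen 3 (rule 89): 010010100100001
Gen 4 (rule 146): 101100011010010
Gen 5 (rule 122): 011110111101101
Gen 6 (rule 89): 010010100101100
Gen 7 (rule 146): 101100011000010
Gen 8 (rule 122): 011110111100101
Gen 9 (rule 89): 010010100110000
Gen 10 (rule 146): 101100011001000
Gen 11 (rule 122): 011110111110100
Gen 12 (rule 89): 010010100010011
Gen 13 (rule 146): 101100010101100
Gen 14 (rule 122): 011110101011110
Gen 15 (rule 89): 010010000010011
Gen 16 (rule 146): 101101000101100
Gen 17 (rule 122): 011110101011110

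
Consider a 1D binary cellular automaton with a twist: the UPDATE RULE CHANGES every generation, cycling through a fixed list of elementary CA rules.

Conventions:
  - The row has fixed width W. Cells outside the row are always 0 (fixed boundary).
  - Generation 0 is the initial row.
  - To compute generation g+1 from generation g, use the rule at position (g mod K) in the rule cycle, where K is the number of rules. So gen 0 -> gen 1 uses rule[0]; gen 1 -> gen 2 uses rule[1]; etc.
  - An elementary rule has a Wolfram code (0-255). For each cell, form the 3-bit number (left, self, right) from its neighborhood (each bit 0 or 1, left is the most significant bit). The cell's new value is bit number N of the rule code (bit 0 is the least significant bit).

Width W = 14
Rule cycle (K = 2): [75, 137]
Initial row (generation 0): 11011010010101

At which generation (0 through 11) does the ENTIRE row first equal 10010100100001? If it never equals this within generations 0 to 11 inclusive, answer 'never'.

Answer: never

Derivation:
Gen 0: 11011010010101
Gen 1 (rule 75): 11011000100000
Gen 2 (rule 137): 10010010001111
Gen 3 (rule 75): 00100100111001
Gen 4 (rule 137): 10000000110000
Gen 5 (rule 75): 00111111110111
Gen 6 (rule 137): 10111111100110
Gen 7 (rule 75): 00100000101110
Gen 8 (rule 137): 10001110001100
Gen 9 (rule 75): 00111010111101
Gen 10 (rule 137): 10110000111000
Gen 11 (rule 75): 00110111101011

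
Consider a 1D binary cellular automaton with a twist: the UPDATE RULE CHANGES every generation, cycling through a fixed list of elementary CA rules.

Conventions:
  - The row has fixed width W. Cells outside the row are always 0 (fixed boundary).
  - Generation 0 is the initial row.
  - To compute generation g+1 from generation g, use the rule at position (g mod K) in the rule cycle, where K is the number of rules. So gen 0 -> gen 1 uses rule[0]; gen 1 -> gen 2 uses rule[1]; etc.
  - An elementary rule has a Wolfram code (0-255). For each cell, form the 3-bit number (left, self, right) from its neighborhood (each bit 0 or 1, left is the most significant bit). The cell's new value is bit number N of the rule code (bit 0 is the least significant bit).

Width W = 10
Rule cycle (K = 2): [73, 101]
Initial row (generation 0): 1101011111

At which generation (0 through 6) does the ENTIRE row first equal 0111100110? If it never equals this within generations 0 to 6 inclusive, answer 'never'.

Answer: never

Derivation:
Gen 0: 1101011111
Gen 1 (rule 73): 1100010001
Gen 2 (rule 101): 0101010101
Gen 3 (rule 73): 0000000000
Gen 4 (rule 101): 1111111111
Gen 5 (rule 73): 1000000001
Gen 6 (rule 101): 1011111101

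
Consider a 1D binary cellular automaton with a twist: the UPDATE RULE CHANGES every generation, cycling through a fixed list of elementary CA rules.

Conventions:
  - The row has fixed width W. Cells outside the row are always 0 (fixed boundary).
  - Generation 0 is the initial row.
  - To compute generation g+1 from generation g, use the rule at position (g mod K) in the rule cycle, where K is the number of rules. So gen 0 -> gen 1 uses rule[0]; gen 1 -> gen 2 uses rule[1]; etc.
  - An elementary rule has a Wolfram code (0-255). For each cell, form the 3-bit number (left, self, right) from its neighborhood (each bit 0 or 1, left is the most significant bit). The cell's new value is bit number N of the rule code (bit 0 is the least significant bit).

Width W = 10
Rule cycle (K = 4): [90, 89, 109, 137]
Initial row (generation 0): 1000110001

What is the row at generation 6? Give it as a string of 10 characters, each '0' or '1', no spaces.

Answer: 0011111111

Derivation:
Gen 0: 1000110001
Gen 1 (rule 90): 0101111010
Gen 2 (rule 89): 0001001001
Gen 3 (rule 109): 1101001001
Gen 4 (rule 137): 1000000000
Gen 5 (rule 90): 0100000000
Gen 6 (rule 89): 0011111111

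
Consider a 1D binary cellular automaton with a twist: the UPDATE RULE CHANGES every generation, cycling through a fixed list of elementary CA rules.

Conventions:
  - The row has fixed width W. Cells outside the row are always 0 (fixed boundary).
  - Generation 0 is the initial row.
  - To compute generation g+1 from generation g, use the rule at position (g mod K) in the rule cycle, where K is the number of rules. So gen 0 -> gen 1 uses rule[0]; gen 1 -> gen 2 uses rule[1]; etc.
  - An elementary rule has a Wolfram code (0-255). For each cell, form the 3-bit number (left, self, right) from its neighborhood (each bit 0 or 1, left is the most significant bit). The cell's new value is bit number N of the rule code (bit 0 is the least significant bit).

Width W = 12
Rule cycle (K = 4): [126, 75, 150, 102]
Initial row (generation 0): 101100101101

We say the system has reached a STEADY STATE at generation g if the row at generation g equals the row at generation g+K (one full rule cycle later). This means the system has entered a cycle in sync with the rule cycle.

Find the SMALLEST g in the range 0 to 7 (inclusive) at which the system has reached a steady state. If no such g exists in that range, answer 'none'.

Answer: none

Derivation:
Gen 0: 101100101101
Gen 1 (rule 126): 111111111111
Gen 2 (rule 75): 100000000001
Gen 3 (rule 150): 110000000011
Gen 4 (rule 102): 010000000101
Gen 5 (rule 126): 111000001111
Gen 6 (rule 75): 101011111001
Gen 7 (rule 150): 101001110111
Gen 8 (rule 102): 111010011001
Gen 9 (rule 126): 101111111111
Gen 10 (rule 75): 001000000001
Gen 11 (rule 150): 011100000011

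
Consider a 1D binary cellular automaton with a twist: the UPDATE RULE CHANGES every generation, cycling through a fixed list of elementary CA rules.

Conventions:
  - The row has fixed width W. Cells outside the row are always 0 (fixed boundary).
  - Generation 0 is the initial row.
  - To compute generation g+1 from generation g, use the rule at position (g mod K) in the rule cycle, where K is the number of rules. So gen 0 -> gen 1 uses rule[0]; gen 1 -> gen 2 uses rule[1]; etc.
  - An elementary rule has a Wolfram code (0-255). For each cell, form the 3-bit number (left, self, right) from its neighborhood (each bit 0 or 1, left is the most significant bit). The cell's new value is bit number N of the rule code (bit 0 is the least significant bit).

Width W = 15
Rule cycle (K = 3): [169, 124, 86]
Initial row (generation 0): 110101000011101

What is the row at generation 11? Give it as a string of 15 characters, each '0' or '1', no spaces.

Answer: 111111111111000

Derivation:
Gen 0: 110101000011101
Gen 1 (rule 169): 101010011011010
Gen 2 (rule 124): 111111011111111
Gen 3 (rule 86): 000001000000001
Gen 4 (rule 169): 111100011111100
Gen 5 (rule 124): 100110010000110
Gen 6 (rule 86): 111011111001011
Gen 7 (rule 169): 110111110000110
Gen 8 (rule 124): 111100011000111
Gen 9 (rule 86): 000110101101001
Gen 10 (rule 169): 110101011010000
Gen 11 (rule 124): 111111111111000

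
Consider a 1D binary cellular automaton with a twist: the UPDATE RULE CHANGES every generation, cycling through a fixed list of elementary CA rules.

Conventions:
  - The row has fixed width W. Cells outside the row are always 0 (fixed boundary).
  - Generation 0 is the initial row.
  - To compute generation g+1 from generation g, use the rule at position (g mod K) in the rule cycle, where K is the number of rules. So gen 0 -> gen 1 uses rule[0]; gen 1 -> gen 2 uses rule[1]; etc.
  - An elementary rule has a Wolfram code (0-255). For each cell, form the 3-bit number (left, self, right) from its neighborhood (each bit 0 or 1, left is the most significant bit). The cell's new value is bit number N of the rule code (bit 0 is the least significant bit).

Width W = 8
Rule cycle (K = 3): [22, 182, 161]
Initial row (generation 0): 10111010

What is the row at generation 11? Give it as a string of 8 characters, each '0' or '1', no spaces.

Gen 0: 10111010
Gen 1 (rule 22): 10000011
Gen 2 (rule 182): 11000100
Gen 3 (rule 161): 00010001
Gen 4 (rule 22): 00111011
Gen 5 (rule 182): 01010100
Gen 6 (rule 161): 00101001
Gen 7 (rule 22): 01101111
Gen 8 (rule 182): 10010110
Gen 9 (rule 161): 00001000
Gen 10 (rule 22): 00011100
Gen 11 (rule 182): 00101010

Answer: 00101010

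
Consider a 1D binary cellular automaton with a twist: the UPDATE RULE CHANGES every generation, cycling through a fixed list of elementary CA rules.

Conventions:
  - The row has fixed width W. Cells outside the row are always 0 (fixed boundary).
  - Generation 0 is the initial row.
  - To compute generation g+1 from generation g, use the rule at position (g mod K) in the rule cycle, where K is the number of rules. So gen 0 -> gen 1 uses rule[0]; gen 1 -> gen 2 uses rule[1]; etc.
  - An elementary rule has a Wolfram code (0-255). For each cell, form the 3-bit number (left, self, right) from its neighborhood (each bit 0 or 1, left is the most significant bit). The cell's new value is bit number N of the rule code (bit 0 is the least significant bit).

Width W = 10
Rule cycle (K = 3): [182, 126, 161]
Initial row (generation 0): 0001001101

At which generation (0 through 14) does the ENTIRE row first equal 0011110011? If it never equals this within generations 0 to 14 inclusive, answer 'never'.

Answer: 1

Derivation:
Gen 0: 0001001101
Gen 1 (rule 182): 0011110011
Gen 2 (rule 126): 0110011111
Gen 3 (rule 161): 0000001110
Gen 4 (rule 182): 0000010101
Gen 5 (rule 126): 0000111111
Gen 6 (rule 161): 1110011110
Gen 7 (rule 182): 0101101101
Gen 8 (rule 126): 1111111111
Gen 9 (rule 161): 0111111110
Gen 10 (rule 182): 1011111101
Gen 11 (rule 126): 1110000111
Gen 12 (rule 161): 0100110010
Gen 13 (rule 182): 1111001111
Gen 14 (rule 126): 1001111001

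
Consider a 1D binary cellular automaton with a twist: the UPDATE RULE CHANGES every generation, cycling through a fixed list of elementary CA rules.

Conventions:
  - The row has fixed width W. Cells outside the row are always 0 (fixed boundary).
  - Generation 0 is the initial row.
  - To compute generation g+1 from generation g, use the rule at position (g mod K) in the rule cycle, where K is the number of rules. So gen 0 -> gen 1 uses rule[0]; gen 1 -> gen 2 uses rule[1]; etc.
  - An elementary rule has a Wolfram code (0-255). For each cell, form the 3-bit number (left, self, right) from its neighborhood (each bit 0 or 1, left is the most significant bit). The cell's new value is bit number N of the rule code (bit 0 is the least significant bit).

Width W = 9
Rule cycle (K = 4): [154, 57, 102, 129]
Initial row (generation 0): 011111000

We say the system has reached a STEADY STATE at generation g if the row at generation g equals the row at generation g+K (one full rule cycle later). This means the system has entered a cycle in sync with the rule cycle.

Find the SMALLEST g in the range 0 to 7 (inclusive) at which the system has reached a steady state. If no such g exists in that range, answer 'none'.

Gen 0: 011111000
Gen 1 (rule 154): 111110100
Gen 2 (rule 57): 100001011
Gen 3 (rule 102): 100011101
Gen 4 (rule 129): 001001000
Gen 5 (rule 154): 010110100
Gen 6 (rule 57): 001101011
Gen 7 (rule 102): 010111101
Gen 8 (rule 129): 000011000
Gen 9 (rule 154): 000110100
Gen 10 (rule 57): 110101011
Gen 11 (rule 102): 011111101

Answer: none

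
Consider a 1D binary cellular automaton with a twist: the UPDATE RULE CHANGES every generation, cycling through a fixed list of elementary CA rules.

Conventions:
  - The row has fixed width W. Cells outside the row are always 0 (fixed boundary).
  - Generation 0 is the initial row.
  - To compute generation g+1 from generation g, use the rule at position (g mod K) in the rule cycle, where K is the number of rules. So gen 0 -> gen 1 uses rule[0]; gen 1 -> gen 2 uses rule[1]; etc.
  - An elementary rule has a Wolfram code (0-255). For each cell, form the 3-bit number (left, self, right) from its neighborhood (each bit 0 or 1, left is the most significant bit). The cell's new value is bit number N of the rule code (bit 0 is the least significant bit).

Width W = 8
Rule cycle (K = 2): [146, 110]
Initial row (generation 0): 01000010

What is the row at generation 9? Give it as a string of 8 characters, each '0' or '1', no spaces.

Gen 0: 01000010
Gen 1 (rule 146): 10100101
Gen 2 (rule 110): 11101111
Gen 3 (rule 146): 01000110
Gen 4 (rule 110): 11001110
Gen 5 (rule 146): 00110101
Gen 6 (rule 110): 01111111
Gen 7 (rule 146): 10111110
Gen 8 (rule 110): 11100010
Gen 9 (rule 146): 01010101

Answer: 01010101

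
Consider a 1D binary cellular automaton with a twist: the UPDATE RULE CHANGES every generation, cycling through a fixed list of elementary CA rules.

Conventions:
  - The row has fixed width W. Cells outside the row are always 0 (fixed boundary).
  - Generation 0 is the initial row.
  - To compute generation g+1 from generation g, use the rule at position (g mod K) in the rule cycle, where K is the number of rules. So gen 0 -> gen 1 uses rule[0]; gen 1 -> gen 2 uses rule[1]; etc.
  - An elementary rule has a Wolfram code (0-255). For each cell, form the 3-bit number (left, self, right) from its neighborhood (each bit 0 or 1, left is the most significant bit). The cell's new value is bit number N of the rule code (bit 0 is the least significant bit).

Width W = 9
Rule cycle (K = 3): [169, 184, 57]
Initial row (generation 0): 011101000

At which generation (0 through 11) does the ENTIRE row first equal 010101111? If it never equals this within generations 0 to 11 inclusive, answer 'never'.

Gen 0: 011101000
Gen 1 (rule 169): 011010011
Gen 2 (rule 184): 010101010
Gen 3 (rule 57): 001010101
Gen 4 (rule 169): 100101010
Gen 5 (rule 184): 010010101
Gen 6 (rule 57): 001001010
Gen 7 (rule 169): 100000100
Gen 8 (rule 184): 010000010
Gen 9 (rule 57): 001111001
Gen 10 (rule 169): 101110000
Gen 11 (rule 184): 011101000

Answer: never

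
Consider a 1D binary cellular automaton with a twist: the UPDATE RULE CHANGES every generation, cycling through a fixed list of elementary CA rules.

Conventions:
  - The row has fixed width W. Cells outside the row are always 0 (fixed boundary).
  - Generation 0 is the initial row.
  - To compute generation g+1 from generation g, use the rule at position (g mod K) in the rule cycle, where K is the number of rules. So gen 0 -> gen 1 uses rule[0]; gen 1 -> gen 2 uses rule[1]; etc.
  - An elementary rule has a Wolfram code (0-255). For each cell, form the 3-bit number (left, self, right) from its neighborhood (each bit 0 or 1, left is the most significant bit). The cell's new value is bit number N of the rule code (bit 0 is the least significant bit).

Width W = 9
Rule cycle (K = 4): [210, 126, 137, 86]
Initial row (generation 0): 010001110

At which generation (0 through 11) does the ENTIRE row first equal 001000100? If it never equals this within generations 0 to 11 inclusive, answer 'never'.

Answer: never

Derivation:
Gen 0: 010001110
Gen 1 (rule 210): 101010111
Gen 2 (rule 126): 111111101
Gen 3 (rule 137): 111111000
Gen 4 (rule 86): 000001100
Gen 5 (rule 210): 000010110
Gen 6 (rule 126): 000111111
Gen 7 (rule 137): 110111110
Gen 8 (rule 86): 010000011
Gen 9 (rule 210): 101000101
Gen 10 (rule 126): 111101111
Gen 11 (rule 137): 111001110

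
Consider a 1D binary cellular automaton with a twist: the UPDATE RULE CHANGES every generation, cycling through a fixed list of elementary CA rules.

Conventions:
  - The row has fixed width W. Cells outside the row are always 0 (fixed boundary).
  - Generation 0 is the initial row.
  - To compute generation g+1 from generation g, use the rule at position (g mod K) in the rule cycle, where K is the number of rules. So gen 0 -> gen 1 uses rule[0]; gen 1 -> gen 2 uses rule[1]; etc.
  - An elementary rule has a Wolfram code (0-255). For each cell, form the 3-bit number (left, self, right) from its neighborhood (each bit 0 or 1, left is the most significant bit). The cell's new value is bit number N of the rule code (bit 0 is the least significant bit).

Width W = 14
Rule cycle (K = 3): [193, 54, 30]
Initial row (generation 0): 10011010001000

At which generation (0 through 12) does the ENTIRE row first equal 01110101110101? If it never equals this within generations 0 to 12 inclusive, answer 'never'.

Gen 0: 10011010001000
Gen 1 (rule 193): 00001000100011
Gen 2 (rule 54): 00011101110100
Gen 3 (rule 30): 00110001000110
Gen 4 (rule 193): 10010100010010
Gen 5 (rule 54): 11111110111111
Gen 6 (rule 30): 10000000100000
Gen 7 (rule 193): 00111110001111
Gen 8 (rule 54): 01000001010000
Gen 9 (rule 30): 11100011011000
Gen 10 (rule 193): 01101001001011
Gen 11 (rule 54): 10011111111100
Gen 12 (rule 30): 11110000000010

Answer: never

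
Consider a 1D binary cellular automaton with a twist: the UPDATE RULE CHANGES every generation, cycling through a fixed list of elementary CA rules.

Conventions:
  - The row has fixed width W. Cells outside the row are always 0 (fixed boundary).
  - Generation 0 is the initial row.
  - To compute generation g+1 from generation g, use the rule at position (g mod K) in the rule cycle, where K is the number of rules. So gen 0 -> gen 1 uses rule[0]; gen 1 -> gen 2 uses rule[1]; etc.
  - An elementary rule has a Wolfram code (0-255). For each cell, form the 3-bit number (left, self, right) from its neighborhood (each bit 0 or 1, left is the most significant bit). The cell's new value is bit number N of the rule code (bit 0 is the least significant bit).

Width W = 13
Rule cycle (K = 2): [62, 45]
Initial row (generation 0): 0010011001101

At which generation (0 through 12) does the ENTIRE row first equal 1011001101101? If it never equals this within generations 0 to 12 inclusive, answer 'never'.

Answer: 8

Derivation:
Gen 0: 0010011001101
Gen 1 (rule 62): 0111110111011
Gen 2 (rule 45): 0100001100110
Gen 3 (rule 62): 1110011011101
Gen 4 (rule 45): 1000010110011
Gen 5 (rule 62): 1100111101110
Gen 6 (rule 45): 1000100011000
Gen 7 (rule 62): 1101110110100
Gen 8 (rule 45): 1011001101101
Gen 9 (rule 62): 1110111011011
Gen 10 (rule 45): 1001100110110
Gen 11 (rule 62): 1111011101101
Gen 12 (rule 45): 1000110011011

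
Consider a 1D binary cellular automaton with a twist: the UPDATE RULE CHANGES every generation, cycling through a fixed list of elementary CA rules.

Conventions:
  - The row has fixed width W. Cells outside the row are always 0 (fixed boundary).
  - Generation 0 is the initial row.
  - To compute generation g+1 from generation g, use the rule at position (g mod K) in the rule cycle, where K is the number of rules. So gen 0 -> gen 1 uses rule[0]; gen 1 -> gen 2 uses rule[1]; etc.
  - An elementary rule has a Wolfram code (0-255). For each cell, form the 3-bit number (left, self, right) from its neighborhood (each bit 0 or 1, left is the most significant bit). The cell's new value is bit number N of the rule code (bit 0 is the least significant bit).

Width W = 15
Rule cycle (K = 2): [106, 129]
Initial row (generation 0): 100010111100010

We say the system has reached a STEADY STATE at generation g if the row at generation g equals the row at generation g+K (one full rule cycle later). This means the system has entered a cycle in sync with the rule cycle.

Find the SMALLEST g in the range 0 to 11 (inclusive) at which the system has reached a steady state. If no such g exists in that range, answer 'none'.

Answer: none

Derivation:
Gen 0: 100010111100010
Gen 1 (rule 106): 000101100100100
Gen 2 (rule 129): 110000000000001
Gen 3 (rule 106): 110000000000010
Gen 4 (rule 129): 000111111111000
Gen 5 (rule 106): 001100000001000
Gen 6 (rule 129): 100001111100011
Gen 7 (rule 106): 000011000100111
Gen 8 (rule 129): 111000010000010
Gen 9 (rule 106): 101000100000100
Gen 10 (rule 129): 000010001110001
Gen 11 (rule 106): 000100011010010
Gen 12 (rule 129): 110001000000000
Gen 13 (rule 106): 110010000000000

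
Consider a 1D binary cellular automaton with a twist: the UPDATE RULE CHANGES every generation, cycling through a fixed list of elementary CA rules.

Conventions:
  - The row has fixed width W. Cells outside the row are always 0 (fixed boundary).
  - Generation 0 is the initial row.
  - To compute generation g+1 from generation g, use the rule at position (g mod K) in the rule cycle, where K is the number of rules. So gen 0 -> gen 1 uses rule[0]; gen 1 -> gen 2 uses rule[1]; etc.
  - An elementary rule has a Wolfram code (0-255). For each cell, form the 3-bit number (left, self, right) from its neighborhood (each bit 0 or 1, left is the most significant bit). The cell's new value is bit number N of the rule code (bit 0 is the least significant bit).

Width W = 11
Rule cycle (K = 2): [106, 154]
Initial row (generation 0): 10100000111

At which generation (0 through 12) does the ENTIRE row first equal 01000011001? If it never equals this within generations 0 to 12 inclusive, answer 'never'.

Gen 0: 10100000111
Gen 1 (rule 106): 01000001101
Gen 2 (rule 154): 10100011000
Gen 3 (rule 106): 01000111000
Gen 4 (rule 154): 10101110100
Gen 5 (rule 106): 01011011000
Gen 6 (rule 154): 10010010100
Gen 7 (rule 106): 00100101000
Gen 8 (rule 154): 01011000100
Gen 9 (rule 106): 10111001000
Gen 10 (rule 154): 00110110100
Gen 11 (rule 106): 01111111000
Gen 12 (rule 154): 11111110100

Answer: never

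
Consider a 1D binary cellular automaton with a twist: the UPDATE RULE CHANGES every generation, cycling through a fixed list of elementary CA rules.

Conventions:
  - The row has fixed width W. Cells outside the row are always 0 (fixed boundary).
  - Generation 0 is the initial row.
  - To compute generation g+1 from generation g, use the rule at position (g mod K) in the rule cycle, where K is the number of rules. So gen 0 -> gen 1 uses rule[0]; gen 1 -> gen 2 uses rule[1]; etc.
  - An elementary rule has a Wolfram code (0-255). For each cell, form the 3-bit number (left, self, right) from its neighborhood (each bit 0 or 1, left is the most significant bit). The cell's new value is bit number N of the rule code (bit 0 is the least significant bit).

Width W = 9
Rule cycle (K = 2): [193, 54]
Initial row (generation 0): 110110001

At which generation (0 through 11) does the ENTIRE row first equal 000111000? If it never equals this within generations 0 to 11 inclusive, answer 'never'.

Gen 0: 110110001
Gen 1 (rule 193): 010010100
Gen 2 (rule 54): 111111110
Gen 3 (rule 193): 011111110
Gen 4 (rule 54): 100000001
Gen 5 (rule 193): 001111100
Gen 6 (rule 54): 010000010
Gen 7 (rule 193): 000111000
Gen 8 (rule 54): 001000100
Gen 9 (rule 193): 100010001
Gen 10 (rule 54): 110111011
Gen 11 (rule 193): 010011001

Answer: 7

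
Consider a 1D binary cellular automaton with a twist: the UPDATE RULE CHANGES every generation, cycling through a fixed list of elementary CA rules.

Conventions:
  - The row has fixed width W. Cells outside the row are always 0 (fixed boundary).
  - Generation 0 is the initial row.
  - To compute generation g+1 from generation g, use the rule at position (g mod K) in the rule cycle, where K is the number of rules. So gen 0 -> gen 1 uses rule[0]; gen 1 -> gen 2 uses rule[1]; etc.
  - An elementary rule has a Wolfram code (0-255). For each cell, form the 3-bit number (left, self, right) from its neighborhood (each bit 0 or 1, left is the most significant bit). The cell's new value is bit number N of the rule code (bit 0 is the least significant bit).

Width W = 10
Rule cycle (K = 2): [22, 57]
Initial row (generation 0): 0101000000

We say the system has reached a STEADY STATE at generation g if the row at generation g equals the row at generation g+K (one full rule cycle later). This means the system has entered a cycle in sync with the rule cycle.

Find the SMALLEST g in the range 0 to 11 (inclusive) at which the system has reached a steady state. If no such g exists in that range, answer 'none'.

Answer: 3

Derivation:
Gen 0: 0101000000
Gen 1 (rule 22): 1101100000
Gen 2 (rule 57): 1011011111
Gen 3 (rule 22): 1000000000
Gen 4 (rule 57): 0111111111
Gen 5 (rule 22): 1000000000
Gen 6 (rule 57): 0111111111
Gen 7 (rule 22): 1000000000
Gen 8 (rule 57): 0111111111
Gen 9 (rule 22): 1000000000
Gen 10 (rule 57): 0111111111
Gen 11 (rule 22): 1000000000
Gen 12 (rule 57): 0111111111
Gen 13 (rule 22): 1000000000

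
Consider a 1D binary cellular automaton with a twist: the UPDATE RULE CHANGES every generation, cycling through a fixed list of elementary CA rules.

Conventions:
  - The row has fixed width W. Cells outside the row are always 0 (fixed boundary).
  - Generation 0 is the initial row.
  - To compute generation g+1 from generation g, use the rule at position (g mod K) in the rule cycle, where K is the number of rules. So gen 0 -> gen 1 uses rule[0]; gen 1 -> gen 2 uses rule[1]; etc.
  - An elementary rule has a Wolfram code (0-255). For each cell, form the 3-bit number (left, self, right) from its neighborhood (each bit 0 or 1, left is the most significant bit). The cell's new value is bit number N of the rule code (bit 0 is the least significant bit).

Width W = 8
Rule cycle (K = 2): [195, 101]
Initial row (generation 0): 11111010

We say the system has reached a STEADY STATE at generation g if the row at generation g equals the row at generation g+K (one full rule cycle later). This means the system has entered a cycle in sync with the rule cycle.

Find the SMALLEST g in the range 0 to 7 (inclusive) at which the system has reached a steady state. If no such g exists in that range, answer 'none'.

Gen 0: 11111010
Gen 1 (rule 195): 01111000
Gen 2 (rule 101): 00001011
Gen 3 (rule 195): 11110001
Gen 4 (rule 101): 00010101
Gen 5 (rule 195): 11100000
Gen 6 (rule 101): 00101111
Gen 7 (rule 195): 11000111
Gen 8 (rule 101): 01010001
Gen 9 (rule 195): 10000110

Answer: none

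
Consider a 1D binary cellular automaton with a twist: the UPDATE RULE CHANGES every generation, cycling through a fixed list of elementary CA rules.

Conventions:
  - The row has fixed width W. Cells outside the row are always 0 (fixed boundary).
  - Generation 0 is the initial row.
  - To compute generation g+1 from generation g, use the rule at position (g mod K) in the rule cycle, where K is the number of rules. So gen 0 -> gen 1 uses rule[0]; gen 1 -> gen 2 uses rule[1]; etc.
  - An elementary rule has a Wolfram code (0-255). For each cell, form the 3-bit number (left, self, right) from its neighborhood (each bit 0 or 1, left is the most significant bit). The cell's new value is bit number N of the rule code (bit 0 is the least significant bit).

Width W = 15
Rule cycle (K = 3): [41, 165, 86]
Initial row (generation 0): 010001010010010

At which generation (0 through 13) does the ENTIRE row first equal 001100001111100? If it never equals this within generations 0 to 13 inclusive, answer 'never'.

Gen 0: 010001010010010
Gen 1 (rule 41): 000100100000000
Gen 2 (rule 165): 110100101111111
Gen 3 (rule 86): 010111100000001
Gen 4 (rule 41): 001100001111100
Gen 5 (rule 165): 100001100111001
Gen 6 (rule 86): 110010111001111
Gen 7 (rule 41): 100001100001000
Gen 8 (rule 165): 101100001101011
Gen 9 (rule 86): 100110010101001
Gen 10 (rule 41): 000100001010000
Gen 11 (rule 165): 110101101110111
Gen 12 (rule 86): 010100100010001
Gen 13 (rule 41): 001000001000100

Answer: 4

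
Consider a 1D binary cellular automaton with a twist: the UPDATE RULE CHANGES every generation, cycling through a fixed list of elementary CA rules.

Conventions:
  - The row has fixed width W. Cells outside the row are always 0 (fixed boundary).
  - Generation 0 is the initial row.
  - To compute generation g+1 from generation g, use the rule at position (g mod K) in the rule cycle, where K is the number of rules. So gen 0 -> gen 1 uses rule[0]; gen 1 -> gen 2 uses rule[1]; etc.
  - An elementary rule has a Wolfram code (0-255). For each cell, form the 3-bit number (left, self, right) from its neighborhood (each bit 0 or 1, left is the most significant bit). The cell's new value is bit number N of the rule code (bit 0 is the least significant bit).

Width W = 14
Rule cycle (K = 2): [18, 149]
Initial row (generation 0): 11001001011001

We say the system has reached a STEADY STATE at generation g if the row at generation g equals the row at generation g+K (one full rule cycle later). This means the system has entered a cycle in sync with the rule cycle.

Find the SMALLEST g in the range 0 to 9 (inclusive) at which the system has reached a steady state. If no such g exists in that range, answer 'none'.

Answer: 6

Derivation:
Gen 0: 11001001011001
Gen 1 (rule 18): 00110110000110
Gen 2 (rule 149): 10000001110001
Gen 3 (rule 18): 01000010001010
Gen 4 (rule 149): 01111011101011
Gen 5 (rule 18): 10000000000000
Gen 6 (rule 149): 11111111111111
Gen 7 (rule 18): 00000000000000
Gen 8 (rule 149): 11111111111111
Gen 9 (rule 18): 00000000000000
Gen 10 (rule 149): 11111111111111
Gen 11 (rule 18): 00000000000000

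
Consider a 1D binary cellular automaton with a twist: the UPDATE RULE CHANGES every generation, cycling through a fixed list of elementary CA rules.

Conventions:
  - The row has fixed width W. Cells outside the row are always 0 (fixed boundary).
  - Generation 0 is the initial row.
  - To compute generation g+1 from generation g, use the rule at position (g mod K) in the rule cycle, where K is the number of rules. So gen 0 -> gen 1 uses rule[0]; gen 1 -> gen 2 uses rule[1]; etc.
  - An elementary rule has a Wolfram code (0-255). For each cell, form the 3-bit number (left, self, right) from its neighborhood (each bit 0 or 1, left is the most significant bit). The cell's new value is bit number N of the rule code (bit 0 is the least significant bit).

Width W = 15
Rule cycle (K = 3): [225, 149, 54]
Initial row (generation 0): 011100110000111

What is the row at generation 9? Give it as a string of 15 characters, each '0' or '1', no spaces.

Answer: 000100111110011

Derivation:
Gen 0: 011100110000111
Gen 1 (rule 225): 001100010110011
Gen 2 (rule 149): 100011010001000
Gen 3 (rule 54): 110100111011100
Gen 4 (rule 225): 011000011101101
Gen 5 (rule 149): 000111001000001
Gen 6 (rule 54): 001000111100011
Gen 7 (rule 225): 100010011101001
Gen 8 (rule 149): 111011001001101
Gen 9 (rule 54): 000100111110011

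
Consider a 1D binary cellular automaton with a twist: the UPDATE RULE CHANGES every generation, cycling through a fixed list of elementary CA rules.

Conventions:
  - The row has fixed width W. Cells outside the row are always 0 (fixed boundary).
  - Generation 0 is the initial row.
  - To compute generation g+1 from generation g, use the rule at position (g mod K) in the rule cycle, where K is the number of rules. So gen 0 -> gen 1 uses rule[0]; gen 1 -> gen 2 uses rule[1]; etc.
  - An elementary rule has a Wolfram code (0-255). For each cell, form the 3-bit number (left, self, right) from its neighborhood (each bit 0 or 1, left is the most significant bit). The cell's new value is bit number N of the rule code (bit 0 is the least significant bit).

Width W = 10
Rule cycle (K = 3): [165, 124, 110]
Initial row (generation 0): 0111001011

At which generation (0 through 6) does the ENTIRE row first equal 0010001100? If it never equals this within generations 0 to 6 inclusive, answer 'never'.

Answer: 1

Derivation:
Gen 0: 0111001011
Gen 1 (rule 165): 0010001100
Gen 2 (rule 124): 0011001110
Gen 3 (rule 110): 0111011010
Gen 4 (rule 165): 0010100110
Gen 5 (rule 124): 0011110111
Gen 6 (rule 110): 0110011101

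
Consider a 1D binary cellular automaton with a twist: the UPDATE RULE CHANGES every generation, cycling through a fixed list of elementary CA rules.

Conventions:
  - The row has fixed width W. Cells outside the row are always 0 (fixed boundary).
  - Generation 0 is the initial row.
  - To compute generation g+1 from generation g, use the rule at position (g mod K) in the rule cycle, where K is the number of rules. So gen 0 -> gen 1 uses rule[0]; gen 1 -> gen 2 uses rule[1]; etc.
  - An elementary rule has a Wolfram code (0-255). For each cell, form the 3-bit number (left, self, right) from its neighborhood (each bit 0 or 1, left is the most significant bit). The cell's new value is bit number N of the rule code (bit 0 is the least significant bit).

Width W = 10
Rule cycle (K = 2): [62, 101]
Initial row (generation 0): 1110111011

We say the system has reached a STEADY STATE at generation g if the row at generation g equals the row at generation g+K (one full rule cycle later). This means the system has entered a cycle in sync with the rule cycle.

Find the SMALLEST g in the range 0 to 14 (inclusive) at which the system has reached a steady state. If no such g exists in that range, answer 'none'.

Answer: 3

Derivation:
Gen 0: 1110111011
Gen 1 (rule 62): 1001100110
Gen 2 (rule 101): 1000100010
Gen 3 (rule 62): 1101110111
Gen 4 (rule 101): 0110011001
Gen 5 (rule 62): 1101110111
Gen 6 (rule 101): 0110011001
Gen 7 (rule 62): 1101110111
Gen 8 (rule 101): 0110011001
Gen 9 (rule 62): 1101110111
Gen 10 (rule 101): 0110011001
Gen 11 (rule 62): 1101110111
Gen 12 (rule 101): 0110011001
Gen 13 (rule 62): 1101110111
Gen 14 (rule 101): 0110011001
Gen 15 (rule 62): 1101110111
Gen 16 (rule 101): 0110011001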